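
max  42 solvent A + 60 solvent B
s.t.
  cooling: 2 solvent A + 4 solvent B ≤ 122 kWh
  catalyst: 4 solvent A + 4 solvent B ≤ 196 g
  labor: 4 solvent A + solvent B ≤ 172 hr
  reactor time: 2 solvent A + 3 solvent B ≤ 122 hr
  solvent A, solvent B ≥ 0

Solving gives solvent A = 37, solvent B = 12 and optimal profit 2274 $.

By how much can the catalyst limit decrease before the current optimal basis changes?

Binding constraints: cooling, catalyst. The basis is B = [[2,4],[4,4]] with det -8.
Per unit decrease in catalyst, x* moves by d = (-0.5, 0.25).
The basis stays optimal until solvent A reaches 0; allowable decrease = 74 g.

74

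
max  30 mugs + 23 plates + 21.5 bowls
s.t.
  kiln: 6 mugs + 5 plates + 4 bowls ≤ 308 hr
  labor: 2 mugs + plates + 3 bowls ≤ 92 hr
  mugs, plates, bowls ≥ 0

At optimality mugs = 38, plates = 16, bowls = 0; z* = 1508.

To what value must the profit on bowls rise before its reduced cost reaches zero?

At the optimum: kiln uses 308 of 308 (binding); labor uses 92 of 92 (binding).
Dual feasibility on the basic columns requires 6·y_kiln + 2·y_labor = 30, 5·y_kiln + 1·y_labor = 23.
→ y_kiln = 4 and y_labor = 3.
bowls enters the basis when its profit ≥ yᵀa₃ = 4·4 + 3·3 = 25.

25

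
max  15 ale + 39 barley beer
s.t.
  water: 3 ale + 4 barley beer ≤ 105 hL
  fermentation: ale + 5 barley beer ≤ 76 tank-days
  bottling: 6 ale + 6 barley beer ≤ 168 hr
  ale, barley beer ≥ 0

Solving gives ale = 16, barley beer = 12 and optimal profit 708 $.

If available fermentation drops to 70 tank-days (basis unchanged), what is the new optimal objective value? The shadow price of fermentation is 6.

672

Δb = -6, so new z* = 708 + (6)·(-6) = 708 − 36 = 672.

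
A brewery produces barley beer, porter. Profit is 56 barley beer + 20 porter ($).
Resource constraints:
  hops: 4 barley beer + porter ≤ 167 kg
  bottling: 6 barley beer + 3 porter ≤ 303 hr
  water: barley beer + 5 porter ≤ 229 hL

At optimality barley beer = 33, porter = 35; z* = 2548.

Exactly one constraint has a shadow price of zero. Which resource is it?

hops: 167/167 (binding)
bottling: 303/303 (binding)
water: 208/229 (slack 21)
By complementary slackness, a constraint with positive slack has shadow price 0 → water.

water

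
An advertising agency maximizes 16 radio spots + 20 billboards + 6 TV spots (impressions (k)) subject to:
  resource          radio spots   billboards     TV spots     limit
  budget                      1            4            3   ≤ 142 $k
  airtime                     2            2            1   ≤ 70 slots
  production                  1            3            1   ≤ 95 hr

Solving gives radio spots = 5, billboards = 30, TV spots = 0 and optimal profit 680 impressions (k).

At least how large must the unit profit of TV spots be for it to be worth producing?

Binding: airtime and production. Non-binding: budget (17 unused).
By complementary slackness, y = 0 for the non-binding constraint.
Dual feasibility on the basic columns requires 2·y_airtime + 1·y_production = 16, 2·y_airtime + 3·y_production = 20.
This yields shadow prices y_airtime = 7, y_production = 2.
TV spots enters the basis when its profit ≥ yᵀa₃ = 7·1 + 2·1 = 9.

9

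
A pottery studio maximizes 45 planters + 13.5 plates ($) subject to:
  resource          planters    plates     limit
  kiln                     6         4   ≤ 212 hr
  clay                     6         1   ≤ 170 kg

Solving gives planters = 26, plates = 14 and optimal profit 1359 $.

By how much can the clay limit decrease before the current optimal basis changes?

117

Binding constraints: kiln, clay. The basis is B = [[6,4],[6,1]] with det -18.
Per unit decrease in clay, x* moves by d = (-0.2222, 0.3333).
The basis stays optimal until planters reaches 0; allowable decrease = 117 kg.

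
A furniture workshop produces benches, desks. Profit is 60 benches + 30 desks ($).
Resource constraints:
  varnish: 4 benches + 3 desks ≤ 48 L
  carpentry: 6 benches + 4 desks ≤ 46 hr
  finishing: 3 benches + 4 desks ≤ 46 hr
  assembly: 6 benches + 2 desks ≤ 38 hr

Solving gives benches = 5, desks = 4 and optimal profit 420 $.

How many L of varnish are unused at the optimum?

varnish used = 4·5 + 3·4 = 32; slack = 48 − 32 = 16.

16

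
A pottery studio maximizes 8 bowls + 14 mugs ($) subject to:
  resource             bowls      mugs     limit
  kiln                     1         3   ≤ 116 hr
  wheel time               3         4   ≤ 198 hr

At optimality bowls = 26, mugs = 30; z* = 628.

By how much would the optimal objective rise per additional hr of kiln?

2

At the optimum: kiln uses 116 of 116 (binding); wheel time uses 198 of 198 (binding).
Dual feasibility on the basic columns requires 1·y_kiln + 3·y_wheel time = 8, 3·y_kiln + 4·y_wheel time = 14.
Solving: y_kiln = 2, y_wheel time = 2.
Shadow price of kiln = 2.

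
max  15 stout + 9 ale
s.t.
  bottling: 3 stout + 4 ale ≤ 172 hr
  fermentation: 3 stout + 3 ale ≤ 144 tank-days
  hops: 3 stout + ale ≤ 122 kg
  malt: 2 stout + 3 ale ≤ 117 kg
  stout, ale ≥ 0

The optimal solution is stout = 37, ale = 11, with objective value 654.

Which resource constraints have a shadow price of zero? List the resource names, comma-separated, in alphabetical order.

bottling, malt

bottling: 155/172 (slack 17)
fermentation: 144/144 (binding)
hops: 122/122 (binding)
malt: 107/117 (slack 10)
By complementary slackness, a constraint with positive slack has shadow price 0 → bottling, malt.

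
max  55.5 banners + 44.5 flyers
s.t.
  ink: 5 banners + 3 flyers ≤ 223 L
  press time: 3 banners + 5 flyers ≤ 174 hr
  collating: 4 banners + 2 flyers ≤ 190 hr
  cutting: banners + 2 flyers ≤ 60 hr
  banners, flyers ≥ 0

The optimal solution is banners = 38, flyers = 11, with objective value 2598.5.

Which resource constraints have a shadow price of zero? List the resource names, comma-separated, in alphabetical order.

collating, press time

ink: 223/223 (binding)
press time: 169/174 (slack 5)
collating: 174/190 (slack 16)
cutting: 60/60 (binding)
By complementary slackness, a constraint with positive slack has shadow price 0 → collating, press time.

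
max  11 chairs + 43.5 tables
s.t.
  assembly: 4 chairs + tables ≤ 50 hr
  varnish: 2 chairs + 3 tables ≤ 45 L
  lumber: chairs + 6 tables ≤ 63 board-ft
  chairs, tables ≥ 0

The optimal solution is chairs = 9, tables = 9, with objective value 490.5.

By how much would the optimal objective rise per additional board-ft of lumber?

6

At the optimum: assembly uses 45 of 50 (slack = 5); varnish uses 45 of 45 (binding); lumber uses 63 of 63 (binding).
Since assembly is not tight, its dual is 0.
Dual feasibility on the basic columns requires 2·y_varnish + 1·y_lumber = 11, 3·y_varnish + 6·y_lumber = 43.5.
Solving: y_varnish = 2.5, y_lumber = 6.
Shadow price of lumber = 6.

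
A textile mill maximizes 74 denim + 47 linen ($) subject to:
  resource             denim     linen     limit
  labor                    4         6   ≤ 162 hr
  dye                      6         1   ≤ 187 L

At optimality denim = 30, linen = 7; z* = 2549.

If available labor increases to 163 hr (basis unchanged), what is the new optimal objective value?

2555.5

At the optimum: labor uses 162 of 162 (binding); dye uses 187 of 187 (binding).
The binding rows give the dual system: 4·y_labor + 6·y_dye = 74 and 6·y_labor + 1·y_dye = 47.
This yields shadow prices y_labor = 6.5, y_dye = 8.
Δz = y_labor·Δb = 6.5 × (1) = 6.5, so new z* = 2549 + 6.5 = 2555.5.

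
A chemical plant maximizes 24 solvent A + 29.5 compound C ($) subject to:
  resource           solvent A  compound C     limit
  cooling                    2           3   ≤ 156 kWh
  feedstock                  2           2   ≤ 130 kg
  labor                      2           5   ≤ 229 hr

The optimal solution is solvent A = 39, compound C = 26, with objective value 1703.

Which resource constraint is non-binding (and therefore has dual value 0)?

cooling: 156/156 (binding)
feedstock: 130/130 (binding)
labor: 208/229 (slack 21)
By complementary slackness, a constraint with positive slack has shadow price 0 → labor.

labor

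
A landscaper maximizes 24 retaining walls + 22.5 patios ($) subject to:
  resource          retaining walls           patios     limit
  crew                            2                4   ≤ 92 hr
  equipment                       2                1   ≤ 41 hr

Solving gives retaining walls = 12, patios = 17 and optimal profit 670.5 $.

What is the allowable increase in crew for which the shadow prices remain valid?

72

Binding constraints: crew, equipment. The basis is B = [[2,4],[2,1]] with det -6.
Per unit increase in crew, x* moves by d = (-0.1667, 0.3333).
The basis stays optimal until retaining walls reaches 0; allowable increase = 72 hr.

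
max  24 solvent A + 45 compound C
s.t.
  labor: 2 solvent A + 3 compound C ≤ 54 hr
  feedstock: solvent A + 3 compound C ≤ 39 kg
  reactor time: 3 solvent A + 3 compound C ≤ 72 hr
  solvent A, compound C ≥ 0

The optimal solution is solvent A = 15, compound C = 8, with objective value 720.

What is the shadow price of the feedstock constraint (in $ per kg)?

6

At the optimum: labor uses 54 of 54 (binding); feedstock uses 39 of 39 (binding); reactor time uses 69 of 72 (slack = 3).
Since reactor time is not tight, its dual is 0.
Dual feasibility on the basic columns requires 2·y_labor + 1·y_feedstock = 24, 3·y_labor + 3·y_feedstock = 45.
→ y_labor = 9 and y_feedstock = 6.
Shadow price of feedstock = 6.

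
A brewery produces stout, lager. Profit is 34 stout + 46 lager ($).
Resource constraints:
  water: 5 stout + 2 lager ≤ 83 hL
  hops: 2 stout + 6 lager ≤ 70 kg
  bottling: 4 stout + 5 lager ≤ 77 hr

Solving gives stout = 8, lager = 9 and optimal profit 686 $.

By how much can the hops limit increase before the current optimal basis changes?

22.4

Binding constraints: hops, bottling. The basis is B = [[2,6],[4,5]] with det -14.
Per unit increase in hops, x* moves by d = (-0.3571, 0.2857).
The basis stays optimal until stout reaches 0; allowable increase = 22.4 kg.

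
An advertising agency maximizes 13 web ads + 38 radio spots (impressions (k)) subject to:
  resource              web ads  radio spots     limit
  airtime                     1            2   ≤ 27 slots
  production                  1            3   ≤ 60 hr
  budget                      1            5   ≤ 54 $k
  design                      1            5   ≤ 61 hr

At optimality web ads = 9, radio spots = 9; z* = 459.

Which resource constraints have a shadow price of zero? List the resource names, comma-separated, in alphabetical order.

design, production

airtime: 27/27 (binding)
production: 36/60 (slack 24)
budget: 54/54 (binding)
design: 54/61 (slack 7)
By complementary slackness, a constraint with positive slack has shadow price 0 → design, production.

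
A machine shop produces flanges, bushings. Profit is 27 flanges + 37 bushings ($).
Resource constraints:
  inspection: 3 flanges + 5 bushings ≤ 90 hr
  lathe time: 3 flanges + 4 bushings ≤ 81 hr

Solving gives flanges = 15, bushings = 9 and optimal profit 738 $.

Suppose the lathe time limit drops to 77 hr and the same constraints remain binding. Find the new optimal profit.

Both inspection and lathe time are binding at x*.
Dual feasibility on the basic columns requires 3·y_inspection + 3·y_lathe time = 27, 5·y_inspection + 4·y_lathe time = 37.
Solving: y_inspection = 1, y_lathe time = 8.
Δz = y_lathe time·Δb = 8 × (-4) = -32, so new z* = 738 − 32 = 706.

706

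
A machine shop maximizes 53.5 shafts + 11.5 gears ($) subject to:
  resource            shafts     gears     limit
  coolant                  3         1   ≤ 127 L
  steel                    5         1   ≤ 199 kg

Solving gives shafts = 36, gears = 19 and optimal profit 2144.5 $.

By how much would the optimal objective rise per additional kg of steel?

Check each constraint at x*: coolant 127/127 (tight); steel 199/199 (tight).
Dual feasibility on the basic columns requires 3·y_coolant + 5·y_steel = 53.5, 1·y_coolant + 1·y_steel = 11.5.
→ y_coolant = 2 and y_steel = 9.5.
Shadow price of steel = 9.5.

9.5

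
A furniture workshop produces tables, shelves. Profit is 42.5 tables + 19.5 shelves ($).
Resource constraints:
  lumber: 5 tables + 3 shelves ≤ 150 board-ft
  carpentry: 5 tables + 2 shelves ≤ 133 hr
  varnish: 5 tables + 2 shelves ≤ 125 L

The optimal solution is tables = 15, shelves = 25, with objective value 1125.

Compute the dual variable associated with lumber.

At the optimum: lumber uses 150 of 150 (binding); carpentry uses 125 of 133 (slack = 8); varnish uses 125 of 125 (binding).
By complementary slackness, y = 0 for the non-binding constraint.
The binding rows give the dual system: 5·y_lumber + 5·y_varnish = 42.5 and 3·y_lumber + 2·y_varnish = 19.5.
Solving: y_lumber = 2.5, y_varnish = 6.
Shadow price of lumber = 2.5.

2.5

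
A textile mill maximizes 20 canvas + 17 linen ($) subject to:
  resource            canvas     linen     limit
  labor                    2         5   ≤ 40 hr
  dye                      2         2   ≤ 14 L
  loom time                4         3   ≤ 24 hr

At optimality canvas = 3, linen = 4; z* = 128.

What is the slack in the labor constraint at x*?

14

labor used = 2·3 + 5·4 = 26; slack = 40 − 26 = 14.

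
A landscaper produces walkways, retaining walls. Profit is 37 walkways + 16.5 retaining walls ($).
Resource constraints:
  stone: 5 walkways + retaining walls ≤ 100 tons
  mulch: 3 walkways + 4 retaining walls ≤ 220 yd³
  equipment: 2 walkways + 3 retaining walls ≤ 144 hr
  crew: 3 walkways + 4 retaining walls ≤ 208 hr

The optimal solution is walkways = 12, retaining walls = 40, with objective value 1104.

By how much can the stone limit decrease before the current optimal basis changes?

52

Binding constraints: stone, equipment. The basis is B = [[5,1],[2,3]] with det 13.
Per unit decrease in stone, x* moves by d = (-0.2308, 0.1538).
The basis stays optimal until walkways reaches 0; allowable decrease = 52 tons.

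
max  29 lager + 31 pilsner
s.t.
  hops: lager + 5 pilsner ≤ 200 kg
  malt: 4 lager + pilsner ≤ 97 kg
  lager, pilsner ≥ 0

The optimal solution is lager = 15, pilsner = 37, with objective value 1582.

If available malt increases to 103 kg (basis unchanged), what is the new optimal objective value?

Check each constraint at x*: hops 200/200 (tight); malt 97/97 (tight).
The binding rows give the dual system: 1·y_hops + 4·y_malt = 29 and 5·y_hops + 1·y_malt = 31.
This yields shadow prices y_hops = 5, y_malt = 6.
Δz = y_malt·Δb = 6 × (6) = 36, so new z* = 1582 + 36 = 1618.

1618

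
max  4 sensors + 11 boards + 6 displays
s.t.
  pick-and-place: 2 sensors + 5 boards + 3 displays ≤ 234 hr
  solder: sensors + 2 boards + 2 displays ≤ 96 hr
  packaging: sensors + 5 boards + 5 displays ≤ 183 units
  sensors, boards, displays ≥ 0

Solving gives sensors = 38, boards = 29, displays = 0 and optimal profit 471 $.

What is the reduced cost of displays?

-5

Binding: solder and packaging. Non-binding: pick-and-place (13 unused).
Slack constraints have shadow price 0 (complementary slackness).
The binding rows give the dual system: 1·y_solder + 1·y_packaging = 4 and 2·y_solder + 5·y_packaging = 11.
Solving: y_solder = 3, y_packaging = 1.
Reduced cost of displays: c₃ − yᵀa₃ = 6 − (3·2 + 1·5) = 6 − 11 = -5.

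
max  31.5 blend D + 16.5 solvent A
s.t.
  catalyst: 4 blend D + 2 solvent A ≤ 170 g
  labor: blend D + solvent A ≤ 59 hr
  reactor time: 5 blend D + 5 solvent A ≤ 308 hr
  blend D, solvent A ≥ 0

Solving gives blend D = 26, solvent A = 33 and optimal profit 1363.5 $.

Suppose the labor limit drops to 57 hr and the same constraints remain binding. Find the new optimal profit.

At the optimum: catalyst uses 170 of 170 (binding); labor uses 59 of 59 (binding); reactor time uses 295 of 308 (slack = 13).
Slack constraints have shadow price 0 (complementary slackness).
From A_Bᵀ y = c: 4·y_catalyst + 1·y_labor = 31.5; 2·y_catalyst + 1·y_labor = 16.5.
This yields shadow prices y_catalyst = 7.5, y_labor = 1.5.
Δz = y_labor·Δb = 1.5 × (-2) = -3, so new z* = 1363.5 − 3 = 1360.5.

1360.5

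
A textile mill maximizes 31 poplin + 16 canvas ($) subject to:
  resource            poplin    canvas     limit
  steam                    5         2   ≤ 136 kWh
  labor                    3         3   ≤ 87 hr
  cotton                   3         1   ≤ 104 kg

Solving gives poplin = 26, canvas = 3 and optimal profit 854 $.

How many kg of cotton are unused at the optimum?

23

cotton used = 3·26 + 1·3 = 81; slack = 104 − 81 = 23.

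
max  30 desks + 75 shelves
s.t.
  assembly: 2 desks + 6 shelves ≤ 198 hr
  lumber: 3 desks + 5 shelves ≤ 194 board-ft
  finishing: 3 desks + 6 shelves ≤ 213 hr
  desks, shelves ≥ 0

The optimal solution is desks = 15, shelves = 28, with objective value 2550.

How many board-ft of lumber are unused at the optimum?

9

lumber used = 3·15 + 5·28 = 185; slack = 194 − 185 = 9.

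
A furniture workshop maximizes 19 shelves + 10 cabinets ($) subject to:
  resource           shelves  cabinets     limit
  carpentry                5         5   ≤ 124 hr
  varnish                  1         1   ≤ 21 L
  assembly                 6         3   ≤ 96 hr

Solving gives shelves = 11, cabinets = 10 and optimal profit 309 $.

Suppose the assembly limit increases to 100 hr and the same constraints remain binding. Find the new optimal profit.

Check each constraint at x*: carpentry 105/124 (slack 19); varnish 21/21 (tight); assembly 96/96 (tight).
By complementary slackness, y = 0 for the non-binding constraint.
From A_Bᵀ y = c: 1·y_varnish + 6·y_assembly = 19; 1·y_varnish + 3·y_assembly = 10.
Solving: y_varnish = 1, y_assembly = 3.
Δz = y_assembly·Δb = 3 × (4) = 12, so new z* = 309 + 12 = 321.

321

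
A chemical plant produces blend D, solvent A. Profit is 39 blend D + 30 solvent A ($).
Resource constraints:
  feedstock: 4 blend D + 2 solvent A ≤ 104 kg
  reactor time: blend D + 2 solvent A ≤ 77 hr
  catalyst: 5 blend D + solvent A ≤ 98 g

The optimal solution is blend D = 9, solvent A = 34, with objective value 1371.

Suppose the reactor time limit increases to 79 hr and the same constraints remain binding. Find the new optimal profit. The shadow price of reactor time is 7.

1385

Δb = 2, so new z* = 1371 + (7)·(2) = 1371 + 14 = 1385.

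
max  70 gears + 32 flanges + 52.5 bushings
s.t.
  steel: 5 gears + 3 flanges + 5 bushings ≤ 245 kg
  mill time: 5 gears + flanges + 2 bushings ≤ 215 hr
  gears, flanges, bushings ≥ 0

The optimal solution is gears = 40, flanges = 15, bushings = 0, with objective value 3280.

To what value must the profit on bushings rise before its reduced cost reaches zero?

At the optimum: steel uses 245 of 245 (binding); mill time uses 215 of 215 (binding).
From A_Bᵀ y = c: 5·y_steel + 5·y_mill time = 70; 3·y_steel + 1·y_mill time = 32.
→ y_steel = 9 and y_mill time = 5.
bushings enters the basis when its profit ≥ yᵀa₃ = 9·5 + 5·2 = 55.

55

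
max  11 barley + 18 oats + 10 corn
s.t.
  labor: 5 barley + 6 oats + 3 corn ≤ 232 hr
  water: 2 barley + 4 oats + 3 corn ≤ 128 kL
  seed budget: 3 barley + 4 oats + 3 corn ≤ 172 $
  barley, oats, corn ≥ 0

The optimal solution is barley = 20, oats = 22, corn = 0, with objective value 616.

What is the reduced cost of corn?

Binding: labor and water. Non-binding: seed budget (24 unused).
Slack constraints have shadow price 0 (complementary slackness).
Dual feasibility on the basic columns requires 5·y_labor + 2·y_water = 11, 6·y_labor + 4·y_water = 18.
→ y_labor = 1 and y_water = 3.
Reduced cost of corn: c₃ − yᵀa₃ = 10 − (1·3 + 3·3) = 10 − 12 = -2.

-2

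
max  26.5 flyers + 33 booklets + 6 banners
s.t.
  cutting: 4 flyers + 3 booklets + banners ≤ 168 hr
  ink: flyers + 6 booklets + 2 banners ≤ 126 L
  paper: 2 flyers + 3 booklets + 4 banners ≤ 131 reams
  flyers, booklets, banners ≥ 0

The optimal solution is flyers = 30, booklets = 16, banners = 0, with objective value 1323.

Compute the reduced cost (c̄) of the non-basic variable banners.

Binding: cutting and ink. Non-binding: paper (23 unused).
Slack constraints have shadow price 0 (complementary slackness).
From A_Bᵀ y = c: 4·y_cutting + 1·y_ink = 26.5; 3·y_cutting + 6·y_ink = 33.
This yields shadow prices y_cutting = 6, y_ink = 2.5.
Reduced cost of banners: c₃ − yᵀa₃ = 6 − (6·1 + 2.5·2) = 6 − 11 = -5.

-5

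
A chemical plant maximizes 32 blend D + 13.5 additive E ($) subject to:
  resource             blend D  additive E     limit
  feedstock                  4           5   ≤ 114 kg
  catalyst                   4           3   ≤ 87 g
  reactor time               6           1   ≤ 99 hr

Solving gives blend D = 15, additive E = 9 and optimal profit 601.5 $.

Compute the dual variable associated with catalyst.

Binding: catalyst and reactor time. Non-binding: feedstock (9 unused).
Since feedstock is not tight, its dual is 0.
Dual feasibility on the basic columns requires 4·y_catalyst + 6·y_reactor time = 32, 3·y_catalyst + 1·y_reactor time = 13.5.
Solving: y_catalyst = 3.5, y_reactor time = 3.
Shadow price of catalyst = 3.5.

3.5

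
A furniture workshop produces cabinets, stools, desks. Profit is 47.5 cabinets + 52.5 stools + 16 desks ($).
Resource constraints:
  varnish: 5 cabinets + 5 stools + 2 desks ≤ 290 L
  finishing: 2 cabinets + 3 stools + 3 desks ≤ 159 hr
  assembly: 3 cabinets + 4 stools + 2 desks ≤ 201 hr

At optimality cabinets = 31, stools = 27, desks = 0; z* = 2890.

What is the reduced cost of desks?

Binding: varnish and assembly. Non-binding: finishing (16 unused).
Since finishing is not tight, its dual is 0.
From A_Bᵀ y = c: 5·y_varnish + 3·y_assembly = 47.5; 5·y_varnish + 4·y_assembly = 52.5.
This yields shadow prices y_varnish = 6.5, y_assembly = 5.
Reduced cost of desks: c₃ − yᵀa₃ = 16 − (6.5·2 + 5·2) = 16 − 23 = -7.

-7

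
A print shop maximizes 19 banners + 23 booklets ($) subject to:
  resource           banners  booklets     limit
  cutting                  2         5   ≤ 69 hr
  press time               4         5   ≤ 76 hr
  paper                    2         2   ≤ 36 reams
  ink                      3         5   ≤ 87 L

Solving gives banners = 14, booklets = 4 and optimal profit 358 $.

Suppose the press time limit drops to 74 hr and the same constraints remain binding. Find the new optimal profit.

Binding: press time and paper. Non-binding: cutting (21 unused), ink (25 unused).
By complementary slackness, y = 0 for the non-binding constraints.
From A_Bᵀ y = c: 4·y_press time + 2·y_paper = 19; 5·y_press time + 2·y_paper = 23.
Solving: y_press time = 4, y_paper = 1.5.
Δz = y_press time·Δb = 4 × (-2) = -8, so new z* = 358 − 8 = 350.

350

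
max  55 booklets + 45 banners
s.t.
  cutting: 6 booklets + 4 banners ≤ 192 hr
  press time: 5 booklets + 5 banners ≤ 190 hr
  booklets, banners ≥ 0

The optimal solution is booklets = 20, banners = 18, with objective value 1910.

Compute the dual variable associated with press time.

Check each constraint at x*: cutting 192/192 (tight); press time 190/190 (tight).
The binding rows give the dual system: 6·y_cutting + 5·y_press time = 55 and 4·y_cutting + 5·y_press time = 45.
→ y_cutting = 5 and y_press time = 5.
Shadow price of press time = 5.

5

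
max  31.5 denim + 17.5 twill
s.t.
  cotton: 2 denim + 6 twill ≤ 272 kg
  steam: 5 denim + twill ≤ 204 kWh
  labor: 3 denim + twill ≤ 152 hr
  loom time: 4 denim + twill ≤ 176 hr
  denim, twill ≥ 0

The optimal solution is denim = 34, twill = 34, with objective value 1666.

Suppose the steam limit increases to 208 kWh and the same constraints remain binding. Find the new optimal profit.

Check each constraint at x*: cotton 272/272 (tight); steam 204/204 (tight); labor 136/152 (slack 16); loom time 170/176 (slack 6).
By complementary slackness, y = 0 for the non-binding constraints.
From A_Bᵀ y = c: 2·y_cotton + 5·y_steam = 31.5; 6·y_cotton + 1·y_steam = 17.5.
Solving: y_cotton = 2, y_steam = 5.5.
Δz = y_steam·Δb = 5.5 × (4) = 22, so new z* = 1666 + 22 = 1688.

1688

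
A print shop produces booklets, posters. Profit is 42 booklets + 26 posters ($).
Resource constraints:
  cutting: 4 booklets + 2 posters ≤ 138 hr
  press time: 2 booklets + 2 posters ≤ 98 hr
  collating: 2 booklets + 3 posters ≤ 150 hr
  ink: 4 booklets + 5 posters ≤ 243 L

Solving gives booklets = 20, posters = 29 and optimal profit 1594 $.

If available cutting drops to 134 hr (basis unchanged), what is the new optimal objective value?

1562

Binding: cutting and press time. Non-binding: collating (23 unused), ink (18 unused).
Slack constraints have shadow price 0 (complementary slackness).
Dual feasibility on the basic columns requires 4·y_cutting + 2·y_press time = 42, 2·y_cutting + 2·y_press time = 26.
Solving: y_cutting = 8, y_press time = 5.
Δz = y_cutting·Δb = 8 × (-4) = -32, so new z* = 1594 − 32 = 1562.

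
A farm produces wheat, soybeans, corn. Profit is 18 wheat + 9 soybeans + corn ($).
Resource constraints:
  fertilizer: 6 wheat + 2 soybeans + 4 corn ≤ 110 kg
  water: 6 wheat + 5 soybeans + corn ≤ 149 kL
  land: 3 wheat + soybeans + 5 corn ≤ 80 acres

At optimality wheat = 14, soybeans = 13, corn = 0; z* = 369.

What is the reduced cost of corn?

Binding: fertilizer and water. Non-binding: land (25 unused).
Slack constraints have shadow price 0 (complementary slackness).
Dual feasibility on the basic columns requires 6·y_fertilizer + 6·y_water = 18, 2·y_fertilizer + 5·y_water = 9.
This yields shadow prices y_fertilizer = 2, y_water = 1.
Reduced cost of corn: c₃ − yᵀa₃ = 1 − (2·4 + 1·1) = 1 − 9 = -8.

-8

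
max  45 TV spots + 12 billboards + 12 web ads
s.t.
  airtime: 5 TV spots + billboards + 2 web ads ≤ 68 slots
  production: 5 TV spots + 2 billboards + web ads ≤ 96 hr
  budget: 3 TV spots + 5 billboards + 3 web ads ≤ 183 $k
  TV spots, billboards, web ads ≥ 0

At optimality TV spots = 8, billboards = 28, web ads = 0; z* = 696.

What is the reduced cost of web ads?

-3

Binding: airtime and production. Non-binding: budget (19 unused).
Slack constraints have shadow price 0 (complementary slackness).
From A_Bᵀ y = c: 5·y_airtime + 5·y_production = 45; 1·y_airtime + 2·y_production = 12.
Solving: y_airtime = 6, y_production = 3.
Reduced cost of web ads: c₃ − yᵀa₃ = 12 − (6·2 + 3·1) = 12 − 15 = -3.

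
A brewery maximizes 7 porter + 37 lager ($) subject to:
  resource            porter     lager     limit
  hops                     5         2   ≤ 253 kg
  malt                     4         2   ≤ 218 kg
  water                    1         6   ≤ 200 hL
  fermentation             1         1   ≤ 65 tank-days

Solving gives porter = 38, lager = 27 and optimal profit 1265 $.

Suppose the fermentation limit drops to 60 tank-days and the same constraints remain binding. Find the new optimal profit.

1260

At the optimum: hops uses 244 of 253 (slack = 9); malt uses 206 of 218 (slack = 12); water uses 200 of 200 (binding); fermentation uses 65 of 65 (binding).
Slack constraints have shadow price 0 (complementary slackness).
The binding rows give the dual system: 1·y_water + 1·y_fermentation = 7 and 6·y_water + 1·y_fermentation = 37.
This yields shadow prices y_water = 6, y_fermentation = 1.
Δz = y_fermentation·Δb = 1 × (-5) = -5, so new z* = 1265 − 5 = 1260.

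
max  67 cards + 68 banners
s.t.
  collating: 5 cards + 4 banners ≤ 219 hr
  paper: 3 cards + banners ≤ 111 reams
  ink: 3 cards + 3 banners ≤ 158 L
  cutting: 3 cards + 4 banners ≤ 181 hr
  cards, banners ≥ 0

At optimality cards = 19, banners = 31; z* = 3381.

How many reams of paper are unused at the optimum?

23

paper used = 3·19 + 1·31 = 88; slack = 111 − 88 = 23.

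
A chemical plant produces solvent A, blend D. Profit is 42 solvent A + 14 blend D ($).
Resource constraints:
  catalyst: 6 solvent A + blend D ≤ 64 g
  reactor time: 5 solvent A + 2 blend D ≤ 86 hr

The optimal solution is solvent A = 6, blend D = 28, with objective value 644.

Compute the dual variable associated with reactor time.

Both catalyst and reactor time are binding at x*.
Dual feasibility on the basic columns requires 6·y_catalyst + 5·y_reactor time = 42, 1·y_catalyst + 2·y_reactor time = 14.
This yields shadow prices y_catalyst = 2, y_reactor time = 6.
Shadow price of reactor time = 6.

6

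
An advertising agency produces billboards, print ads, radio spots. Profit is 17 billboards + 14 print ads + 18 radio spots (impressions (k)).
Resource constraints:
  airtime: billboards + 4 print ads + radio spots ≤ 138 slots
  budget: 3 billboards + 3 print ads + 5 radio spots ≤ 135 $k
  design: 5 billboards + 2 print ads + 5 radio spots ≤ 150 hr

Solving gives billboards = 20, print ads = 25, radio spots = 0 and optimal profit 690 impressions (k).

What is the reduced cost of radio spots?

Binding: budget and design. Non-binding: airtime (18 unused).
By complementary slackness, y = 0 for the non-binding constraint.
Dual feasibility on the basic columns requires 3·y_budget + 5·y_design = 17, 3·y_budget + 2·y_design = 14.
→ y_budget = 4 and y_design = 1.
Reduced cost of radio spots: c₃ − yᵀa₃ = 18 − (4·5 + 1·5) = 18 − 25 = -7.

-7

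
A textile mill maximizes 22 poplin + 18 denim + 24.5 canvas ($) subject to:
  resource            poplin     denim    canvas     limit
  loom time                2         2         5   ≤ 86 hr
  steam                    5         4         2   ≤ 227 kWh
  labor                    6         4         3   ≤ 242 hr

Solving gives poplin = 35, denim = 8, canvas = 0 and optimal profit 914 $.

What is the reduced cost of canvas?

Check each constraint at x*: loom time 86/86 (tight); steam 207/227 (slack 20); labor 242/242 (tight).
Slack constraints have shadow price 0 (complementary slackness).
Dual feasibility on the basic columns requires 2·y_loom time + 6·y_labor = 22, 2·y_loom time + 4·y_labor = 18.
Solving: y_loom time = 5, y_labor = 2.
Reduced cost of canvas: c₃ − yᵀa₃ = 24.5 − (5·5 + 2·3) = 24.5 − 31 = -6.5.

-6.5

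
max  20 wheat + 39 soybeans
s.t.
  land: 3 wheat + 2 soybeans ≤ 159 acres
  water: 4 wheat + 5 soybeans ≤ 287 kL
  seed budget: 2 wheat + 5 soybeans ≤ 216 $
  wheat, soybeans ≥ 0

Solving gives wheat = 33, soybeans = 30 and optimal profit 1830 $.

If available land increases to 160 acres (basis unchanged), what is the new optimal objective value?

Binding: land and seed budget. Non-binding: water (5 unused).
Since water is not tight, its dual is 0.
Dual feasibility on the basic columns requires 3·y_land + 2·y_seed budget = 20, 2·y_land + 5·y_seed budget = 39.
Solving: y_land = 2, y_seed budget = 7.
Δz = y_land·Δb = 2 × (1) = 2, so new z* = 1830 + 2 = 1832.

1832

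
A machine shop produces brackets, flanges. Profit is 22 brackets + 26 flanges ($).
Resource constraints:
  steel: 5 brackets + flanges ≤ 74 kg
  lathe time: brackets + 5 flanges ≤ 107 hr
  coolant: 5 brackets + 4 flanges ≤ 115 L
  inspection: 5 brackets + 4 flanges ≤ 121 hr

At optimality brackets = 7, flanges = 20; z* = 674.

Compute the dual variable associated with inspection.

At the optimum: steel uses 55 of 74 (slack = 19); lathe time uses 107 of 107 (binding); coolant uses 115 of 115 (binding); inspection uses 115 of 121 (slack = 6).
By complementary slackness, y = 0 for the non-binding constraints.
From A_Bᵀ y = c: 1·y_lathe time + 5·y_coolant = 22; 5·y_lathe time + 4·y_coolant = 26.
→ y_lathe time = 2 and y_coolant = 4.
Shadow price of inspection = 0.

0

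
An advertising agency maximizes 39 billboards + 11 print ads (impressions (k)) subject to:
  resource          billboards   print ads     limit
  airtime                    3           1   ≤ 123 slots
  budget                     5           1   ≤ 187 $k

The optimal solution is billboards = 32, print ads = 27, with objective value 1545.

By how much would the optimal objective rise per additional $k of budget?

Both airtime and budget are binding at x*.
The binding rows give the dual system: 3·y_airtime + 5·y_budget = 39 and 1·y_airtime + 1·y_budget = 11.
This yields shadow prices y_airtime = 8, y_budget = 3.
Shadow price of budget = 3.

3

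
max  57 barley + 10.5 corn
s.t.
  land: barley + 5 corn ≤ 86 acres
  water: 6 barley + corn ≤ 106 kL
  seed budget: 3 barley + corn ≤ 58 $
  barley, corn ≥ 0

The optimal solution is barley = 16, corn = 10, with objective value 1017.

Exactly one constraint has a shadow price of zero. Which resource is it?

land

land: 66/86 (slack 20)
water: 106/106 (binding)
seed budget: 58/58 (binding)
By complementary slackness, a constraint with positive slack has shadow price 0 → land.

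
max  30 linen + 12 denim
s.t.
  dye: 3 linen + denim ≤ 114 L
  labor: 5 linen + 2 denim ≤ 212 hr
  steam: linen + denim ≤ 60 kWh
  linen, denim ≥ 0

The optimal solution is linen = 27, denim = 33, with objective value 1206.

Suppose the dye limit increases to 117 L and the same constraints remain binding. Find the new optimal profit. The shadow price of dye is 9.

Δb = 3, so new z* = 1206 + (9)·(3) = 1206 + 27 = 1233.

1233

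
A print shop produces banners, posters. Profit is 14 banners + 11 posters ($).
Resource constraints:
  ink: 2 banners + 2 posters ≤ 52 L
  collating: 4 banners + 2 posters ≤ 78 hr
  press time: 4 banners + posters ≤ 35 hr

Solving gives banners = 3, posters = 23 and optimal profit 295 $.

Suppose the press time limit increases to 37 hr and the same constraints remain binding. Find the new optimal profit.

297

Binding: ink and press time. Non-binding: collating (20 unused).
Since collating is not tight, its dual is 0.
From A_Bᵀ y = c: 2·y_ink + 4·y_press time = 14; 2·y_ink + 1·y_press time = 11.
This yields shadow prices y_ink = 5, y_press time = 1.
Δz = y_press time·Δb = 1 × (2) = 2, so new z* = 295 + 2 = 297.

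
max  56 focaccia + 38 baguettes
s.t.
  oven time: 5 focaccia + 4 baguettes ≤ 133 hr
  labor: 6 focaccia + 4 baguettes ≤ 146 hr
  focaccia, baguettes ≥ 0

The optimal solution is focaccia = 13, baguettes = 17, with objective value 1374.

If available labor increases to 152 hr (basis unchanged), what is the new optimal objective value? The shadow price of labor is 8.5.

Δb = 6, so new z* = 1374 + (8.5)·(6) = 1374 + 51 = 1425.

1425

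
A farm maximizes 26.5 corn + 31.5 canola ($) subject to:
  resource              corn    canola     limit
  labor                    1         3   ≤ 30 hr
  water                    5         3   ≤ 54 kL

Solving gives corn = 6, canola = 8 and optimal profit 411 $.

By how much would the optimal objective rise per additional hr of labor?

Both labor and water are binding at x*.
From A_Bᵀ y = c: 1·y_labor + 5·y_water = 26.5; 3·y_labor + 3·y_water = 31.5.
This yields shadow prices y_labor = 6.5, y_water = 4.
Shadow price of labor = 6.5.

6.5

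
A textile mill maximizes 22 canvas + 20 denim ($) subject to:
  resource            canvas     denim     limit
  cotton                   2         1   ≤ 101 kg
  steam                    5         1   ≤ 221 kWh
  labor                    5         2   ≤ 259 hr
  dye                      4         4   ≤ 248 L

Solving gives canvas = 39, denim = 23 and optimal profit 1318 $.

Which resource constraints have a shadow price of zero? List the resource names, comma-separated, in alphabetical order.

cotton: 101/101 (binding)
steam: 218/221 (slack 3)
labor: 241/259 (slack 18)
dye: 248/248 (binding)
By complementary slackness, a constraint with positive slack has shadow price 0 → labor, steam.

labor, steam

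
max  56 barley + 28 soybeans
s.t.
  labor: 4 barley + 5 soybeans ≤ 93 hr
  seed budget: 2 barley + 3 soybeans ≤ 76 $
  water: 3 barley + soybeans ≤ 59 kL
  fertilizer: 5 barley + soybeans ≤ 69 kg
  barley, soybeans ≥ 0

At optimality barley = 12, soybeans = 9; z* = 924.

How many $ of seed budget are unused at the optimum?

seed budget used = 2·12 + 3·9 = 51; slack = 76 − 51 = 25.

25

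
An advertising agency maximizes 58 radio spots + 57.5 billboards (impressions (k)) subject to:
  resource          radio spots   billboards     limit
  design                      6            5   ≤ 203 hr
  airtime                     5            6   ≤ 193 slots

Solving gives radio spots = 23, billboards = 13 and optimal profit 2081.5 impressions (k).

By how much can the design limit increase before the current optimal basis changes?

28.6

Binding constraints: design, airtime. The basis is B = [[6,5],[5,6]] with det 11.
Per unit increase in design, x* moves by d = (0.5455, -0.4545).
The basis stays optimal until billboards reaches 0; allowable increase = 28.6 hr.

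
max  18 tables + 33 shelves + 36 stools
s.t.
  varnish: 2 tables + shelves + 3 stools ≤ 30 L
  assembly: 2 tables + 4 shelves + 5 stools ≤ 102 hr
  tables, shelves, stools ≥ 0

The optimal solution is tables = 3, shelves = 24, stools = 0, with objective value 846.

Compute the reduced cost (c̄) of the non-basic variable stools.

-7

At the optimum: varnish uses 30 of 30 (binding); assembly uses 102 of 102 (binding).
Dual feasibility on the basic columns requires 2·y_varnish + 2·y_assembly = 18, 1·y_varnish + 4·y_assembly = 33.
This yields shadow prices y_varnish = 1, y_assembly = 8.
Reduced cost of stools: c₃ − yᵀa₃ = 36 − (1·3 + 8·5) = 36 − 43 = -7.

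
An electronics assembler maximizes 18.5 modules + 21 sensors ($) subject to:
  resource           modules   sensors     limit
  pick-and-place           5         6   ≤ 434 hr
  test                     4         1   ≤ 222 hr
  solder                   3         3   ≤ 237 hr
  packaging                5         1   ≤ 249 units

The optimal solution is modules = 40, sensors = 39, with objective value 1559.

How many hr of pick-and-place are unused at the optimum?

pick-and-place used = 5·40 + 6·39 = 434; slack = 434 − 434 = 0.

0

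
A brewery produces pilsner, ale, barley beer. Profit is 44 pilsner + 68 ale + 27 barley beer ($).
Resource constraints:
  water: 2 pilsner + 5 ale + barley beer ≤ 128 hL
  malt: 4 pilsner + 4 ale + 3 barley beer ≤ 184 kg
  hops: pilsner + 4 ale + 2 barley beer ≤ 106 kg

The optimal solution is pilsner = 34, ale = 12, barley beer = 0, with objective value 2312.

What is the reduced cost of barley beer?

-2

Check each constraint at x*: water 128/128 (tight); malt 184/184 (tight); hops 82/106 (slack 24).
Slack constraints have shadow price 0 (complementary slackness).
From A_Bᵀ y = c: 2·y_water + 4·y_malt = 44; 5·y_water + 4·y_malt = 68.
Solving: y_water = 8, y_malt = 7.
Reduced cost of barley beer: c₃ − yᵀa₃ = 27 − (8·1 + 7·3) = 27 − 29 = -2.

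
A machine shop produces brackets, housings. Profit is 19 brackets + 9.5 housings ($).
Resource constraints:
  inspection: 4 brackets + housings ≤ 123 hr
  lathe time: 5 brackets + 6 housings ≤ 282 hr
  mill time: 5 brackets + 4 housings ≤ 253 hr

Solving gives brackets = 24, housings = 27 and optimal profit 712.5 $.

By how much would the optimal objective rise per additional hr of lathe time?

At the optimum: inspection uses 123 of 123 (binding); lathe time uses 282 of 282 (binding); mill time uses 228 of 253 (slack = 25).
Since mill time is not tight, its dual is 0.
The binding rows give the dual system: 4·y_inspection + 5·y_lathe time = 19 and 1·y_inspection + 6·y_lathe time = 9.5.
→ y_inspection = 3.5 and y_lathe time = 1.
Shadow price of lathe time = 1.

1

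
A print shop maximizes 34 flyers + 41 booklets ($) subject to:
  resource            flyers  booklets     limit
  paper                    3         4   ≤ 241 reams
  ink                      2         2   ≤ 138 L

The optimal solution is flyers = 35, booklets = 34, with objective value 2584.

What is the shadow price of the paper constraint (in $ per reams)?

7

Both paper and ink are binding at x*.
Dual feasibility on the basic columns requires 3·y_paper + 2·y_ink = 34, 4·y_paper + 2·y_ink = 41.
This yields shadow prices y_paper = 7, y_ink = 6.5.
Shadow price of paper = 7.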